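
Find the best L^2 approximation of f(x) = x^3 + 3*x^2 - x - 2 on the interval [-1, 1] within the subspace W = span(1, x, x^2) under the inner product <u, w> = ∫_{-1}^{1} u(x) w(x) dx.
g(x) = 3*x^2 - 2*x/5 - 2

The best approximation g ∈ W is the orthogonal projection of f onto W. Writing g = a_0 + a_1 x + a_2 x^2, the coefficients solve the normal equations G · a = b where
  G_{ij} = <φ_i, φ_j> and b_i = <f, φ_i>, with φ_0 = 1, φ_1 = x, φ_2 = x^2.
G =
  [2, 0, 2/3]
  [0, 2/3, 0]
  [2/3, 0, 2/5],
b = (-2, -4/15, -2/15).
Solving gives a_0 = -2, a_1 = -2/5, a_2 = 3, so
  g(x) = 3*x^2 - 2*x/5 - 2.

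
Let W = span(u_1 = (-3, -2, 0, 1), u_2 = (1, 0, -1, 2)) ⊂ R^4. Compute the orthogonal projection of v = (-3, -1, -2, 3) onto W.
proj_W(v) = (-183/83, -178/83, -84/83, 257/83)

Set up U = [u_1 | ... | u_2] ∈ R^(4×2). The projector onto W = col(U) is P = U (U^T U)^(-1) U^T.
Compute U^T U =
  [14, -1]
  [-1, 6],
and U^T v = (14, 5).
Solve U^T U · c = U^T v for the coefficients: c = (89/83, 84/83). The projection is proj_W(v) = U c.
Check: (v - proj_W(v)) · u_1 = 0  (should be 0).
Check: (v - proj_W(v)) · u_2 = 0  (should be 0).
Result: proj_W(v) = (-183/83, -178/83, -84/83, 257/83).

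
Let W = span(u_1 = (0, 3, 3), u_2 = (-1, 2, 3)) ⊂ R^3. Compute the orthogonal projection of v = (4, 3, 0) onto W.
proj_W(v) = (11/3, 10/3, -1/3)

Set up U = [u_1 | ... | u_2] ∈ R^(3×2). The projector onto W = col(U) is P = U (U^T U)^(-1) U^T.
Compute U^T U =
  [18, 15]
  [15, 14],
and U^T v = (9, 2).
Solve U^T U · c = U^T v for the coefficients: c = (32/9, -11/3). The projection is proj_W(v) = U c.
Check: (v - proj_W(v)) · u_1 = 0  (should be 0).
Check: (v - proj_W(v)) · u_2 = 0  (should be 0).
Result: proj_W(v) = (11/3, 10/3, -1/3).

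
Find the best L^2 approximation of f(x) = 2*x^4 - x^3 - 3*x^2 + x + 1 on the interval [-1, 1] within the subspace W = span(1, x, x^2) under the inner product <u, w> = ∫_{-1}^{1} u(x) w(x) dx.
g(x) = -9*x^2/7 + 2*x/5 + 29/35

The best approximation g ∈ W is the orthogonal projection of f onto W. Writing g = a_0 + a_1 x + a_2 x^2, the coefficients solve the normal equations G · a = b where
  G_{ij} = <φ_i, φ_j> and b_i = <f, φ_i>, with φ_0 = 1, φ_1 = x, φ_2 = x^2.
G =
  [2, 0, 2/3]
  [0, 2/3, 0]
  [2/3, 0, 2/5],
b = (4/5, 4/15, 4/105).
Solving gives a_0 = 29/35, a_1 = 2/5, a_2 = -9/7, so
  g(x) = -9*x^2/7 + 2*x/5 + 29/35.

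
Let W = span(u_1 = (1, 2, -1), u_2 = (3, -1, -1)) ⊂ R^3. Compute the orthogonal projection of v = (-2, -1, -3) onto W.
proj_W(v) = (-37/62, -2/31, 17/62)

Set up U = [u_1 | ... | u_2] ∈ R^(3×2). The projector onto W = col(U) is P = U (U^T U)^(-1) U^T.
Compute U^T U =
  [6, 2]
  [2, 11],
and U^T v = (-1, -2).
Solve U^T U · c = U^T v for the coefficients: c = (-7/62, -5/31). The projection is proj_W(v) = U c.
Check: (v - proj_W(v)) · u_1 = 0  (should be 0).
Check: (v - proj_W(v)) · u_2 = 0  (should be 0).
Result: proj_W(v) = (-37/62, -2/31, 17/62).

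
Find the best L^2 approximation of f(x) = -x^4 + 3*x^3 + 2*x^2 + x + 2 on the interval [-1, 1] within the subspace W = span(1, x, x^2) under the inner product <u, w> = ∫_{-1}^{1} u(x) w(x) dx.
g(x) = 8*x^2/7 + 14*x/5 + 73/35

The best approximation g ∈ W is the orthogonal projection of f onto W. Writing g = a_0 + a_1 x + a_2 x^2, the coefficients solve the normal equations G · a = b where
  G_{ij} = <φ_i, φ_j> and b_i = <f, φ_i>, with φ_0 = 1, φ_1 = x, φ_2 = x^2.
G =
  [2, 0, 2/3]
  [0, 2/3, 0]
  [2/3, 0, 2/5],
b = (74/15, 28/15, 194/105).
Solving gives a_0 = 73/35, a_1 = 14/5, a_2 = 8/7, so
  g(x) = 8*x^2/7 + 14*x/5 + 73/35.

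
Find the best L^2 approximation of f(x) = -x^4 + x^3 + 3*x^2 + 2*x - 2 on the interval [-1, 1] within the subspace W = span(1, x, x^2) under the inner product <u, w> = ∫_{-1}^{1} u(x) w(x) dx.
g(x) = 15*x^2/7 + 13*x/5 - 67/35

The best approximation g ∈ W is the orthogonal projection of f onto W. Writing g = a_0 + a_1 x + a_2 x^2, the coefficients solve the normal equations G · a = b where
  G_{ij} = <φ_i, φ_j> and b_i = <f, φ_i>, with φ_0 = 1, φ_1 = x, φ_2 = x^2.
G =
  [2, 0, 2/3]
  [0, 2/3, 0]
  [2/3, 0, 2/5],
b = (-12/5, 26/15, -44/105).
Solving gives a_0 = -67/35, a_1 = 13/5, a_2 = 15/7, so
  g(x) = 15*x^2/7 + 13*x/5 - 67/35.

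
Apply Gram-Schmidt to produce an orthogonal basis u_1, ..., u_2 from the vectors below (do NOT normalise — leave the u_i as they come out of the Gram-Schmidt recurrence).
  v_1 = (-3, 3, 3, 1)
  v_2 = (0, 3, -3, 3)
Orthogonal basis:
  u_1 = (-3, 3, 3, 1)
  u_2 = (9/28, 75/28, -93/28, 81/28)

Apply the Gram-Schmidt recurrence
  u_1 = v_1
  u_i = v_i − Σ_{j<i} ((v_i · u_j) / (u_j · u_j)) · u_j.

Step by step this gives:
  u_1 = (-3, 3, 3, 1)
  u_2 = (9/28, 75/28, -93/28, 81/28)

Orthogonality check:
  u_2 · u_1 = 0 (should be 0)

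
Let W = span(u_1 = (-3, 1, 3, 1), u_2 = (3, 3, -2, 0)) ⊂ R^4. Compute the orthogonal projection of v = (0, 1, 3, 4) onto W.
proj_W(v) = (-123/74, 149/74, 75/37, 34/37)

Set up U = [u_1 | ... | u_2] ∈ R^(4×2). The projector onto W = col(U) is P = U (U^T U)^(-1) U^T.
Compute U^T U =
  [20, -12]
  [-12, 22],
and U^T v = (14, -3).
Solve U^T U · c = U^T v for the coefficients: c = (34/37, 27/74). The projection is proj_W(v) = U c.
Check: (v - proj_W(v)) · u_1 = 0  (should be 0).
Check: (v - proj_W(v)) · u_2 = 0  (should be 0).
Result: proj_W(v) = (-123/74, 149/74, 75/37, 34/37).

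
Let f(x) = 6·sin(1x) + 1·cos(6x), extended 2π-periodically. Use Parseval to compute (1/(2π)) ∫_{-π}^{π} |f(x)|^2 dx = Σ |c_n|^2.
Σ |c_n|^2 = 37/2

Expand |f|^2 and use orthogonality of {sin(nx), cos(mx)} on [-π, π]:
  ∫_{-π}^{π} sin(nx)^2 dx = π, ∫ cos(mx)^2 dx = π, and cross terms integrate to 0.
So ∫_{-π}^{π} f(x)^2 dx = 6^2 · π + 1^2 · π = (36 + 1)π.
Divide by 2π: (36 + 1)/2 = 37/2.
By Parseval, this equals Σ |c_n|^2.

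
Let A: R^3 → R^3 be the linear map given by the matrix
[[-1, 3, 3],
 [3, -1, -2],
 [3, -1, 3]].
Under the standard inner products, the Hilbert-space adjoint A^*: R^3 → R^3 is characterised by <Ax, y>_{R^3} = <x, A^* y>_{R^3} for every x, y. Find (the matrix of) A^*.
A^* = A^T =
[[-1, 3, 3],
 [3, -1, -1],
 [3, -2, 3]]

For real matrices with standard dot products, the defining identity <Ax, y> = <x, A^* y> gives (Ax)^T y = x^T (A^*) y, i.e. x^T A^T y = x^T (A^*) y. Since this holds for all x, y, we must have A^* = A^T. Therefore
A^* =
[[-1, 3, 3],
 [3, -1, -1],
 [3, -2, 3]].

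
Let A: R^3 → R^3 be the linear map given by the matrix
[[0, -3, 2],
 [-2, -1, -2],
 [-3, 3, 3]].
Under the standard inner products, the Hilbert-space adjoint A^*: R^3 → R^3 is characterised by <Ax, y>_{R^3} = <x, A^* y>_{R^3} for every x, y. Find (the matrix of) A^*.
A^* = A^T =
[[0, -2, -3],
 [-3, -1, 3],
 [2, -2, 3]]

For real matrices with standard dot products, the defining identity <Ax, y> = <x, A^* y> gives (Ax)^T y = x^T (A^*) y, i.e. x^T A^T y = x^T (A^*) y. Since this holds for all x, y, we must have A^* = A^T. Therefore
A^* =
[[0, -2, -3],
 [-3, -1, 3],
 [2, -2, 3]].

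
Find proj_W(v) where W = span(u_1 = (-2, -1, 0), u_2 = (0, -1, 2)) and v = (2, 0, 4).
proj_W(v) = (7/3, -2/3, 11/3)

Set up U = [u_1 | ... | u_2] ∈ R^(3×2). The projector onto W = col(U) is P = U (U^T U)^(-1) U^T.
Compute U^T U =
  [5, 1]
  [1, 5],
and U^T v = (-4, 8).
Solve U^T U · c = U^T v for the coefficients: c = (-7/6, 11/6). The projection is proj_W(v) = U c.
Check: (v - proj_W(v)) · u_1 = 0  (should be 0).
Check: (v - proj_W(v)) · u_2 = 0  (should be 0).
Result: proj_W(v) = (7/3, -2/3, 11/3).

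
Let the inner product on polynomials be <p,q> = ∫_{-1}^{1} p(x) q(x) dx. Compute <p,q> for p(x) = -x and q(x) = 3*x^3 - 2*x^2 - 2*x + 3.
<p,q> = 2/15

Expand the product: p(x)·q(x) = -3*x^4 + 2*x^3 + 2*x^2 - 3*x.
∫_{-1}^{1} of each monomial x^k gives [2/(k+1) if k even, 0 if k odd]. Integrating term-by-term (or equivalently evaluating the antiderivative F(x) = -3*x^5/5 + x^4/2 + 2*x^3/3 - 3*x^2/2 at the endpoints):
  F(1) − F(−1) = -14/15 − (-16/15) = 2/15.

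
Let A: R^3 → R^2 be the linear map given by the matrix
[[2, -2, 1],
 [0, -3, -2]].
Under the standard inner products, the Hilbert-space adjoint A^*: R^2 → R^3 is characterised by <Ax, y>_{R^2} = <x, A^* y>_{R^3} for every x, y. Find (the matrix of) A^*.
A^* = A^T =
[[2, 0],
 [-2, -3],
 [1, -2]]

For real matrices with standard dot products, the defining identity <Ax, y> = <x, A^* y> gives (Ax)^T y = x^T (A^*) y, i.e. x^T A^T y = x^T (A^*) y. Since this holds for all x, y, we must have A^* = A^T. Therefore
A^* =
[[2, 0],
 [-2, -3],
 [1, -2]].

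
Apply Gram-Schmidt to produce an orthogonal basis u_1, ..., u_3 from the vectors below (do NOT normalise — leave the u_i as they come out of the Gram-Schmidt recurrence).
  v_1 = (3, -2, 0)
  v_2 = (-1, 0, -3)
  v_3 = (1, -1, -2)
Orthogonal basis:
  u_1 = (3, -2, 0)
  u_2 = (-4/13, -6/13, -3)
  u_3 = (6/121, 9/121, -2/121)

Apply the Gram-Schmidt recurrence
  u_1 = v_1
  u_i = v_i − Σ_{j<i} ((v_i · u_j) / (u_j · u_j)) · u_j.

Step by step this gives:
  u_1 = (3, -2, 0)
  u_2 = (-4/13, -6/13, -3)
  u_3 = (6/121, 9/121, -2/121)

Orthogonality check:
  u_2 · u_1 = 0 (should be 0)
  u_3 · u_1 = 0 (should be 0)
  u_3 · u_2 = 0 (should be 0)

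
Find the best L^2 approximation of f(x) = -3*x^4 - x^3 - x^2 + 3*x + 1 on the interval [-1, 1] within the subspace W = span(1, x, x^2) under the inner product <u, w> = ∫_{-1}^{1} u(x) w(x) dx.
g(x) = -25*x^2/7 + 12*x/5 + 44/35

The best approximation g ∈ W is the orthogonal projection of f onto W. Writing g = a_0 + a_1 x + a_2 x^2, the coefficients solve the normal equations G · a = b where
  G_{ij} = <φ_i, φ_j> and b_i = <f, φ_i>, with φ_0 = 1, φ_1 = x, φ_2 = x^2.
G =
  [2, 0, 2/3]
  [0, 2/3, 0]
  [2/3, 0, 2/5],
b = (2/15, 8/5, -62/105).
Solving gives a_0 = 44/35, a_1 = 12/5, a_2 = -25/7, so
  g(x) = -25*x^2/7 + 12*x/5 + 44/35.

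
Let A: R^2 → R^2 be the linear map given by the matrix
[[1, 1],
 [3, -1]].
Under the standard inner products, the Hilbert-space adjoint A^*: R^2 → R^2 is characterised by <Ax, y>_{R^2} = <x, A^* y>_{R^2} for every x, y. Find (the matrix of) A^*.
A^* = A^T =
[[1, 3],
 [1, -1]]

For real matrices with standard dot products, the defining identity <Ax, y> = <x, A^* y> gives (Ax)^T y = x^T (A^*) y, i.e. x^T A^T y = x^T (A^*) y. Since this holds for all x, y, we must have A^* = A^T. Therefore
A^* =
[[1, 3],
 [1, -1]].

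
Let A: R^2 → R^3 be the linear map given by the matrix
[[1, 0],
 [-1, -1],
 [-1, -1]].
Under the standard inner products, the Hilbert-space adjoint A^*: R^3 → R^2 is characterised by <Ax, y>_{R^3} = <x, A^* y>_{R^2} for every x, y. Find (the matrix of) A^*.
A^* = A^T =
[[1, -1, -1],
 [0, -1, -1]]

For real matrices with standard dot products, the defining identity <Ax, y> = <x, A^* y> gives (Ax)^T y = x^T (A^*) y, i.e. x^T A^T y = x^T (A^*) y. Since this holds for all x, y, we must have A^* = A^T. Therefore
A^* =
[[1, -1, -1],
 [0, -1, -1]].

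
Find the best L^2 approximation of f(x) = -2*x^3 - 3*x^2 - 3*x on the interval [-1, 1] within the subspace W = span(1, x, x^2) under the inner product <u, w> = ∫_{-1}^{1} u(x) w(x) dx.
g(x) = -3*x^2 - 21*x/5

The best approximation g ∈ W is the orthogonal projection of f onto W. Writing g = a_0 + a_1 x + a_2 x^2, the coefficients solve the normal equations G · a = b where
  G_{ij} = <φ_i, φ_j> and b_i = <f, φ_i>, with φ_0 = 1, φ_1 = x, φ_2 = x^2.
G =
  [2, 0, 2/3]
  [0, 2/3, 0]
  [2/3, 0, 2/5],
b = (-2, -14/5, -6/5).
Solving gives a_0 = 0, a_1 = -21/5, a_2 = -3, so
  g(x) = -3*x^2 - 21*x/5.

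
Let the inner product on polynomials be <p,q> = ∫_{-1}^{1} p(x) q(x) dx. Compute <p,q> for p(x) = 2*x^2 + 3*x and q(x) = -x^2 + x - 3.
<p,q> = -14/5

Expand the product: p(x)·q(x) = -2*x^4 - x^3 - 3*x^2 - 9*x.
∫_{-1}^{1} of each monomial x^k gives [2/(k+1) if k even, 0 if k odd]. Integrating term-by-term (or equivalently evaluating the antiderivative F(x) = -2*x^5/5 - x^4/4 - x^3 - 9*x^2/2 at the endpoints):
  F(1) − F(−1) = -123/20 − (-67/20) = -14/5.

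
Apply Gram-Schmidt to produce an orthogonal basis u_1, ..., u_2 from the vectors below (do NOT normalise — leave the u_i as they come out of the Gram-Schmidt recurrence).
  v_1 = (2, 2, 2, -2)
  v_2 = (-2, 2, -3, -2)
Orthogonal basis:
  u_1 = (2, 2, 2, -2)
  u_2 = (-7/4, 9/4, -11/4, -9/4)

Apply the Gram-Schmidt recurrence
  u_1 = v_1
  u_i = v_i − Σ_{j<i} ((v_i · u_j) / (u_j · u_j)) · u_j.

Step by step this gives:
  u_1 = (2, 2, 2, -2)
  u_2 = (-7/4, 9/4, -11/4, -9/4)

Orthogonality check:
  u_2 · u_1 = 0 (should be 0)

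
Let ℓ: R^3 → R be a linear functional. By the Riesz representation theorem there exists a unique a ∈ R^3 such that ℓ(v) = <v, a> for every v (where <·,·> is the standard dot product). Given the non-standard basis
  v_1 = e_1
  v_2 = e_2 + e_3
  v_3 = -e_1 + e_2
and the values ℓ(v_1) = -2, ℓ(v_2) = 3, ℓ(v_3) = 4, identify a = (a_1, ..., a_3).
a = (-2, 2, 1)

Write a = (a_1, ..., a_3) in the standard basis. For each basis vector v_i, ℓ(v_i) = <v_i, a> is a linear equation in the a_j's. Collect the n equations into a matrix system V a = ℓ, where row i of V is v_i (expressed in the standard basis). Since V is invertible (lower-triangular with 1s on the diagonal, up to permutation), solve by back-substitution:
  V =
[[1, 0, 0],
 [0, 1, 1],
 [-1, 1, 0]]
  V a = (-2, 3, 4)
Solving gives a = (-2, 2, 1).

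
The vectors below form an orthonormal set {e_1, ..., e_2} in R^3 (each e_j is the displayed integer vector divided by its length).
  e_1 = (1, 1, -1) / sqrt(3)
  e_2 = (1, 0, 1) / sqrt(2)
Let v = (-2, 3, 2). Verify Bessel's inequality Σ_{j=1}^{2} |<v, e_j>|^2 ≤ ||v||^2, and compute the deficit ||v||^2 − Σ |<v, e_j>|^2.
Σ |<v, e_j>|^2 = 1/3; ||v||^2 = 17; deficit = 50/3

Write each e_j = u_j / sqrt(<u_j, u_j>) where u_j is the displayed integer vector. Then <v, e_j> = <v, u_j> / sqrt(<u_j, u_j>), so |<v, e_j>|^2 = <v, u_j>^2 / <u_j, u_j>.
Coefficients: <v, e_1> = -1/sqrt(3), <v, e_2> = 0/sqrt(2).
Square and sum: Σ |<v, e_j>|^2 = 1/3.
Compute ||v||^2 = v·v = 17.
Deficit = 17 − 1/3 = 50/3 ≥ 0, confirming Bessel's inequality. (The deficit equals ||v − Σ <v,e_j> e_j||^2, the squared distance from v to span{e_j}.)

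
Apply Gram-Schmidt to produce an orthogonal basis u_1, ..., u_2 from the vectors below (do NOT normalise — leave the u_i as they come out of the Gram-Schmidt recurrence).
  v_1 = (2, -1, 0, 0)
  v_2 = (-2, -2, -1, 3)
Orthogonal basis:
  u_1 = (2, -1, 0, 0)
  u_2 = (-6/5, -12/5, -1, 3)

Apply the Gram-Schmidt recurrence
  u_1 = v_1
  u_i = v_i − Σ_{j<i} ((v_i · u_j) / (u_j · u_j)) · u_j.

Step by step this gives:
  u_1 = (2, -1, 0, 0)
  u_2 = (-6/5, -12/5, -1, 3)

Orthogonality check:
  u_2 · u_1 = 0 (should be 0)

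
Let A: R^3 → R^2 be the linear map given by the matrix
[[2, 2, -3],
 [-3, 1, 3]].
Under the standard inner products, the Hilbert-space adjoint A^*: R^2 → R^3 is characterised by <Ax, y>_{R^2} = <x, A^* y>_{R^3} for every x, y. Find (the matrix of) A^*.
A^* = A^T =
[[2, -3],
 [2, 1],
 [-3, 3]]

For real matrices with standard dot products, the defining identity <Ax, y> = <x, A^* y> gives (Ax)^T y = x^T (A^*) y, i.e. x^T A^T y = x^T (A^*) y. Since this holds for all x, y, we must have A^* = A^T. Therefore
A^* =
[[2, -3],
 [2, 1],
 [-3, 3]].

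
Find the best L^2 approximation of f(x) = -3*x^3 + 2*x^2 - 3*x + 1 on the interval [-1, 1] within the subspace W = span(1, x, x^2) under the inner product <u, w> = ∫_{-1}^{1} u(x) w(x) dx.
g(x) = 2*x^2 - 24*x/5 + 1

The best approximation g ∈ W is the orthogonal projection of f onto W. Writing g = a_0 + a_1 x + a_2 x^2, the coefficients solve the normal equations G · a = b where
  G_{ij} = <φ_i, φ_j> and b_i = <f, φ_i>, with φ_0 = 1, φ_1 = x, φ_2 = x^2.
G =
  [2, 0, 2/3]
  [0, 2/3, 0]
  [2/3, 0, 2/5],
b = (10/3, -16/5, 22/15).
Solving gives a_0 = 1, a_1 = -24/5, a_2 = 2, so
  g(x) = 2*x^2 - 24*x/5 + 1.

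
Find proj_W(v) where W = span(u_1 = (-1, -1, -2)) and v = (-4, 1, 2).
proj_W(v) = (1/6, 1/6, 1/3)

Set up U = [u_1 | ... | u_1] ∈ R^(3×1). The projector onto W = col(U) is P = U (U^T U)^(-1) U^T.
Compute U^T U =
  [6],
and U^T v = (-1).
Solve U^T U · c = U^T v for the coefficients: c = (-1/6). The projection is proj_W(v) = U c.
Check: (v - proj_W(v)) · u_1 = 0  (should be 0).
Result: proj_W(v) = (1/6, 1/6, 1/3).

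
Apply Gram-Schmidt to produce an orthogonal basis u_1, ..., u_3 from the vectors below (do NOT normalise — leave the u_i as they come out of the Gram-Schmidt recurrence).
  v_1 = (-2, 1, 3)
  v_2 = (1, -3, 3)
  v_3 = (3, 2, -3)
Orthogonal basis:
  u_1 = (-2, 1, 3)
  u_2 = (11/7, -23/7, 15/7)
  u_3 = (234/125, 351/250, 39/50)

Apply the Gram-Schmidt recurrence
  u_1 = v_1
  u_i = v_i − Σ_{j<i} ((v_i · u_j) / (u_j · u_j)) · u_j.

Step by step this gives:
  u_1 = (-2, 1, 3)
  u_2 = (11/7, -23/7, 15/7)
  u_3 = (234/125, 351/250, 39/50)

Orthogonality check:
  u_2 · u_1 = 0 (should be 0)
  u_3 · u_1 = 0 (should be 0)
  u_3 · u_2 = 0 (should be 0)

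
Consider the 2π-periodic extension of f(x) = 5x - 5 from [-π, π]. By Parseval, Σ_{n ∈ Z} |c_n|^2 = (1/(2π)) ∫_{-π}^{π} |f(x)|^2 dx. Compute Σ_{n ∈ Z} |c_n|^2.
Σ |c_n|^2 = 25π^2/3 + 25

Expand and integrate term by term over [-π, π]:
  ∫ (5x)^2 dx = 25·(2π^3/3); ∫ 2·5·(-5)·x dx = 0 (odd integrand); ∫ (-5)^2 dx = 25·2π.
So (1/(2π)) ∫_{-π}^{π} (5x - 5)^2 dx = 25π^2/3 + 25 = 25π^2/3 + 25.
Parseval ⇒ Σ |c_n|^2 = 25π^2/3 + 25.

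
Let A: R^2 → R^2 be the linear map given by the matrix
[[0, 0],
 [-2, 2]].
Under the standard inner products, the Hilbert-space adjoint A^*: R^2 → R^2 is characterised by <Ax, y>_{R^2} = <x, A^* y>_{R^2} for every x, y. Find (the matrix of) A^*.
A^* = A^T =
[[0, -2],
 [0, 2]]

For real matrices with standard dot products, the defining identity <Ax, y> = <x, A^* y> gives (Ax)^T y = x^T (A^*) y, i.e. x^T A^T y = x^T (A^*) y. Since this holds for all x, y, we must have A^* = A^T. Therefore
A^* =
[[0, -2],
 [0, 2]].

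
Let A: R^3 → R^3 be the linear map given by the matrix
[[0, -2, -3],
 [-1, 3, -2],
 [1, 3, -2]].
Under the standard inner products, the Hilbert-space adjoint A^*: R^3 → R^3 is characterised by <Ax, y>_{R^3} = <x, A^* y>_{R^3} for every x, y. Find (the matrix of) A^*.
A^* = A^T =
[[0, -1, 1],
 [-2, 3, 3],
 [-3, -2, -2]]

For real matrices with standard dot products, the defining identity <Ax, y> = <x, A^* y> gives (Ax)^T y = x^T (A^*) y, i.e. x^T A^T y = x^T (A^*) y. Since this holds for all x, y, we must have A^* = A^T. Therefore
A^* =
[[0, -1, 1],
 [-2, 3, 3],
 [-3, -2, -2]].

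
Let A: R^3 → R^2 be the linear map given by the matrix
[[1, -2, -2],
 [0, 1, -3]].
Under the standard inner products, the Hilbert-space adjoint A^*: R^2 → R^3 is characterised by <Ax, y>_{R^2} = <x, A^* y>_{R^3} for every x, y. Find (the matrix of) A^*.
A^* = A^T =
[[1, 0],
 [-2, 1],
 [-2, -3]]

For real matrices with standard dot products, the defining identity <Ax, y> = <x, A^* y> gives (Ax)^T y = x^T (A^*) y, i.e. x^T A^T y = x^T (A^*) y. Since this holds for all x, y, we must have A^* = A^T. Therefore
A^* =
[[1, 0],
 [-2, 1],
 [-2, -3]].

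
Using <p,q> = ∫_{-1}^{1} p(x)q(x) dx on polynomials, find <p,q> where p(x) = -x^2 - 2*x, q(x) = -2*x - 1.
<p,q> = 10/3

Expand the product: p(x)·q(x) = 2*x^3 + 5*x^2 + 2*x.
∫_{-1}^{1} of each monomial x^k gives [2/(k+1) if k even, 0 if k odd]. Integrating term-by-term (or equivalently evaluating the antiderivative F(x) = x^4/2 + 5*x^3/3 + x^2 at the endpoints):
  F(1) − F(−1) = 19/6 − (-1/6) = 10/3.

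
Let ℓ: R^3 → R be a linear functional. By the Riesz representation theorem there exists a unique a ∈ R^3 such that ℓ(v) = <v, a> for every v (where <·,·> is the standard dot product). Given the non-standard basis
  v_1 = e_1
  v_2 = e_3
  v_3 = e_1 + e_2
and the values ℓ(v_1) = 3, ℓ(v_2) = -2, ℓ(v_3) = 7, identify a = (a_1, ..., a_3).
a = (3, 4, -2)

Write a = (a_1, ..., a_3) in the standard basis. For each basis vector v_i, ℓ(v_i) = <v_i, a> is a linear equation in the a_j's. Collect the n equations into a matrix system V a = ℓ, where row i of V is v_i (expressed in the standard basis). Since V is invertible (lower-triangular with 1s on the diagonal, up to permutation), solve by back-substitution:
  V =
[[1, 0, 0],
 [0, 0, 1],
 [1, 1, 0]]
  V a = (3, -2, 7)
Solving gives a = (3, 4, -2).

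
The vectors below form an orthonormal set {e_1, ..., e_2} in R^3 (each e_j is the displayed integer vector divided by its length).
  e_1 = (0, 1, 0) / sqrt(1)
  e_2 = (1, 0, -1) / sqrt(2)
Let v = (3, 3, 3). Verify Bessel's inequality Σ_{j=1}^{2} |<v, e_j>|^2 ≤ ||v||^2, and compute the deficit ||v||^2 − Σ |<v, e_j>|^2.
Σ |<v, e_j>|^2 = 9; ||v||^2 = 27; deficit = 18

Write each e_j = u_j / sqrt(<u_j, u_j>) where u_j is the displayed integer vector. Then <v, e_j> = <v, u_j> / sqrt(<u_j, u_j>), so |<v, e_j>|^2 = <v, u_j>^2 / <u_j, u_j>.
Coefficients: <v, e_1> = 3/sqrt(1), <v, e_2> = 0/sqrt(2).
Square and sum: Σ |<v, e_j>|^2 = 9.
Compute ||v||^2 = v·v = 27.
Deficit = 27 − 9 = 18 ≥ 0, confirming Bessel's inequality. (The deficit equals ||v − Σ <v,e_j> e_j||^2, the squared distance from v to span{e_j}.)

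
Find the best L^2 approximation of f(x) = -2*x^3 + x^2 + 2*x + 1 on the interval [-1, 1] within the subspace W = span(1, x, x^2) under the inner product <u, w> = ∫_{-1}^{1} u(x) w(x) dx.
g(x) = x^2 + 4*x/5 + 1

The best approximation g ∈ W is the orthogonal projection of f onto W. Writing g = a_0 + a_1 x + a_2 x^2, the coefficients solve the normal equations G · a = b where
  G_{ij} = <φ_i, φ_j> and b_i = <f, φ_i>, with φ_0 = 1, φ_1 = x, φ_2 = x^2.
G =
  [2, 0, 2/3]
  [0, 2/3, 0]
  [2/3, 0, 2/5],
b = (8/3, 8/15, 16/15).
Solving gives a_0 = 1, a_1 = 4/5, a_2 = 1, so
  g(x) = x^2 + 4*x/5 + 1.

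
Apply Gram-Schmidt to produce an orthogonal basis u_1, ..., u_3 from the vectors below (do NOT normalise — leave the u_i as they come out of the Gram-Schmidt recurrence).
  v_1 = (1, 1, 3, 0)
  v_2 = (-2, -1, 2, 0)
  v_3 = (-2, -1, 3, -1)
Orthogonal basis:
  u_1 = (1, 1, 3, 0)
  u_2 = (-25/11, -14/11, 13/11, 0)
  u_3 = (1/18, -4/45, 1/90, -1)

Apply the Gram-Schmidt recurrence
  u_1 = v_1
  u_i = v_i − Σ_{j<i} ((v_i · u_j) / (u_j · u_j)) · u_j.

Step by step this gives:
  u_1 = (1, 1, 3, 0)
  u_2 = (-25/11, -14/11, 13/11, 0)
  u_3 = (1/18, -4/45, 1/90, -1)

Orthogonality check:
  u_2 · u_1 = 0 (should be 0)
  u_3 · u_1 = 0 (should be 0)
  u_3 · u_2 = 0 (should be 0)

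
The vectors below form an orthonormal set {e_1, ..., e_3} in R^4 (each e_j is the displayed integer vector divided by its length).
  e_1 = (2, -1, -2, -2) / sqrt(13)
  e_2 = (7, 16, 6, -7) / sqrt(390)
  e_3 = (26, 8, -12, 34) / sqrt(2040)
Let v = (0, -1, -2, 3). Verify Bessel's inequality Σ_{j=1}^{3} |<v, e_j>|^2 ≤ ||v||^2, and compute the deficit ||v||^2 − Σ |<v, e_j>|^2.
Σ |<v, e_j>|^2 = 222/17; ||v||^2 = 14; deficit = 16/17

Write each e_j = u_j / sqrt(<u_j, u_j>) where u_j is the displayed integer vector. Then <v, e_j> = <v, u_j> / sqrt(<u_j, u_j>), so |<v, e_j>|^2 = <v, u_j>^2 / <u_j, u_j>.
Coefficients: <v, e_1> = -1/sqrt(13), <v, e_2> = -49/sqrt(390), <v, e_3> = 118/sqrt(2040).
Square and sum: Σ |<v, e_j>|^2 = 222/17.
Compute ||v||^2 = v·v = 14.
Deficit = 14 − 222/17 = 16/17 ≥ 0, confirming Bessel's inequality. (The deficit equals ||v − Σ <v,e_j> e_j||^2, the squared distance from v to span{e_j}.)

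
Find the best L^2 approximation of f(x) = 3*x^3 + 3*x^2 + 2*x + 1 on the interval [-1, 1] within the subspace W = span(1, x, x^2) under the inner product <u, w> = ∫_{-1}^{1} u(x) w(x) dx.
g(x) = 3*x^2 + 19*x/5 + 1

The best approximation g ∈ W is the orthogonal projection of f onto W. Writing g = a_0 + a_1 x + a_2 x^2, the coefficients solve the normal equations G · a = b where
  G_{ij} = <φ_i, φ_j> and b_i = <f, φ_i>, with φ_0 = 1, φ_1 = x, φ_2 = x^2.
G =
  [2, 0, 2/3]
  [0, 2/3, 0]
  [2/3, 0, 2/5],
b = (4, 38/15, 28/15).
Solving gives a_0 = 1, a_1 = 19/5, a_2 = 3, so
  g(x) = 3*x^2 + 19*x/5 + 1.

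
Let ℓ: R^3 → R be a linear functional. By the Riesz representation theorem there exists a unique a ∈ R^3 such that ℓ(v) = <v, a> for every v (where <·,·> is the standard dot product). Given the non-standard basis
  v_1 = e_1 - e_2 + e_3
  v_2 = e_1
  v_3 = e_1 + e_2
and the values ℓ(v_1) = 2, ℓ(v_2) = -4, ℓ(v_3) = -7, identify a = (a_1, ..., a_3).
a = (-4, -3, 3)

Write a = (a_1, ..., a_3) in the standard basis. For each basis vector v_i, ℓ(v_i) = <v_i, a> is a linear equation in the a_j's. Collect the n equations into a matrix system V a = ℓ, where row i of V is v_i (expressed in the standard basis). Since V is invertible (lower-triangular with 1s on the diagonal, up to permutation), solve by back-substitution:
  V =
[[1, -1, 1],
 [1, 0, 0],
 [1, 1, 0]]
  V a = (2, -4, -7)
Solving gives a = (-4, -3, 3).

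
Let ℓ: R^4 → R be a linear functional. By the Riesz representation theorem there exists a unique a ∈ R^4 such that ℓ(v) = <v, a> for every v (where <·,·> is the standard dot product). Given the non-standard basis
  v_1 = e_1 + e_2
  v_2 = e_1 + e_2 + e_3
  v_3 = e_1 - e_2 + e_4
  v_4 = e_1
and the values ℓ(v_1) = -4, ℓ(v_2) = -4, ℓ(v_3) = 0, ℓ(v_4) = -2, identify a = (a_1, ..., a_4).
a = (-2, -2, 0, 0)

Write a = (a_1, ..., a_4) in the standard basis. For each basis vector v_i, ℓ(v_i) = <v_i, a> is a linear equation in the a_j's. Collect the n equations into a matrix system V a = ℓ, where row i of V is v_i (expressed in the standard basis). Since V is invertible (lower-triangular with 1s on the diagonal, up to permutation), solve by back-substitution:
  V =
[[1, 1, 0, 0],
 [1, 1, 1, 0],
 [1, -1, 0, 1],
 [1, 0, 0, 0]]
  V a = (-4, -4, 0, -2)
Solving gives a = (-2, -2, 0, 0).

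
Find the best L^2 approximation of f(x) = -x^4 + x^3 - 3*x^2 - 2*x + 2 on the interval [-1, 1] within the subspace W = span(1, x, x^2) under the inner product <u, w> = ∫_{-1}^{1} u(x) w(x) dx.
g(x) = -27*x^2/7 - 7*x/5 + 73/35

The best approximation g ∈ W is the orthogonal projection of f onto W. Writing g = a_0 + a_1 x + a_2 x^2, the coefficients solve the normal equations G · a = b where
  G_{ij} = <φ_i, φ_j> and b_i = <f, φ_i>, with φ_0 = 1, φ_1 = x, φ_2 = x^2.
G =
  [2, 0, 2/3]
  [0, 2/3, 0]
  [2/3, 0, 2/5],
b = (8/5, -14/15, -16/105).
Solving gives a_0 = 73/35, a_1 = -7/5, a_2 = -27/7, so
  g(x) = -27*x^2/7 - 7*x/5 + 73/35.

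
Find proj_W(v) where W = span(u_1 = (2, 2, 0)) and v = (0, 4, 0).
proj_W(v) = (2, 2, 0)

Set up U = [u_1 | ... | u_1] ∈ R^(3×1). The projector onto W = col(U) is P = U (U^T U)^(-1) U^T.
Compute U^T U =
  [8],
and U^T v = (8).
Solve U^T U · c = U^T v for the coefficients: c = (1). The projection is proj_W(v) = U c.
Check: (v - proj_W(v)) · u_1 = 0  (should be 0).
Result: proj_W(v) = (2, 2, 0).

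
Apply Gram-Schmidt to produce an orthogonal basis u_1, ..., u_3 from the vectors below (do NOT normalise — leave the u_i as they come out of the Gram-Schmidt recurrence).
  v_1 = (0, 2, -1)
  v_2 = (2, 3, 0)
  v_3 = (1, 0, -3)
Orthogonal basis:
  u_1 = (0, 2, -1)
  u_2 = (2, 3/5, 6/5)
  u_3 = (45/29, -30/29, -60/29)

Apply the Gram-Schmidt recurrence
  u_1 = v_1
  u_i = v_i − Σ_{j<i} ((v_i · u_j) / (u_j · u_j)) · u_j.

Step by step this gives:
  u_1 = (0, 2, -1)
  u_2 = (2, 3/5, 6/5)
  u_3 = (45/29, -30/29, -60/29)

Orthogonality check:
  u_2 · u_1 = 0 (should be 0)
  u_3 · u_1 = 0 (should be 0)
  u_3 · u_2 = 0 (should be 0)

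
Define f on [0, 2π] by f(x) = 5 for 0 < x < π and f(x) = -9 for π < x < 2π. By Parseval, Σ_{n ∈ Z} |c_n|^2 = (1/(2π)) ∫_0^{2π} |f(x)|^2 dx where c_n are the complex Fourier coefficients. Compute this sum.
Σ |c_n|^2 = 53

Parseval equates the L^2 energy of f (normalised by 1/(2π)) with the ℓ^2 sum of its Fourier coefficients: (1/(2π)) ∫_0^{2π} |f|^2 = Σ |c_n|^2.
Compute the left side: (1/(2π)) [∫_0^π 5^2 dx + ∫_π^{2π} (-9)^2 dx] = (1/(2π)) · (25π + 81π) = (25 + 81)/2 = 53.
So Σ_{n ∈ Z} |c_n|^2 = 53.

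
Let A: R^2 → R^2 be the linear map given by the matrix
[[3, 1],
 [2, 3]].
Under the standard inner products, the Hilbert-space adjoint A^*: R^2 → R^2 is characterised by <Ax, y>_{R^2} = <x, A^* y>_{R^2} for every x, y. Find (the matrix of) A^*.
A^* = A^T =
[[3, 2],
 [1, 3]]

For real matrices with standard dot products, the defining identity <Ax, y> = <x, A^* y> gives (Ax)^T y = x^T (A^*) y, i.e. x^T A^T y = x^T (A^*) y. Since this holds for all x, y, we must have A^* = A^T. Therefore
A^* =
[[3, 2],
 [1, 3]].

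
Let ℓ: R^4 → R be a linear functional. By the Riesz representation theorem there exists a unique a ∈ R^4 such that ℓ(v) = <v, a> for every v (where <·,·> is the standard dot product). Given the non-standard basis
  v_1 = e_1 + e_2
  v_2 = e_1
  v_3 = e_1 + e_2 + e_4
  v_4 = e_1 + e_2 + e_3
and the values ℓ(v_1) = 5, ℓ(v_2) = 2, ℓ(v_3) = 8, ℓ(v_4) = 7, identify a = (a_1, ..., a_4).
a = (2, 3, 2, 3)

Write a = (a_1, ..., a_4) in the standard basis. For each basis vector v_i, ℓ(v_i) = <v_i, a> is a linear equation in the a_j's. Collect the n equations into a matrix system V a = ℓ, where row i of V is v_i (expressed in the standard basis). Since V is invertible (lower-triangular with 1s on the diagonal, up to permutation), solve by back-substitution:
  V =
[[1, 1, 0, 0],
 [1, 0, 0, 0],
 [1, 1, 0, 1],
 [1, 1, 1, 0]]
  V a = (5, 2, 8, 7)
Solving gives a = (2, 3, 2, 3).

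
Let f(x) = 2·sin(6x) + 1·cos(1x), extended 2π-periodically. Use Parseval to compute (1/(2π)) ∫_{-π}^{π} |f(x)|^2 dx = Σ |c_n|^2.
Σ |c_n|^2 = 5/2

Expand |f|^2 and use orthogonality of {sin(nx), cos(mx)} on [-π, π]:
  ∫_{-π}^{π} sin(nx)^2 dx = π, ∫ cos(mx)^2 dx = π, and cross terms integrate to 0.
So ∫_{-π}^{π} f(x)^2 dx = 2^2 · π + 1^2 · π = (4 + 1)π.
Divide by 2π: (4 + 1)/2 = 5/2.
By Parseval, this equals Σ |c_n|^2.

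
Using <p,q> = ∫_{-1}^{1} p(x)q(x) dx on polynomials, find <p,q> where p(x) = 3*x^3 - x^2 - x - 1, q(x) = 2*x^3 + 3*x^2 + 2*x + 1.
<p,q> = -136/35

Expand the product: p(x)·q(x) = 6*x^6 + 7*x^5 + x^4 - 4*x^3 - 6*x^2 - 3*x - 1.
∫_{-1}^{1} of each monomial x^k gives [2/(k+1) if k even, 0 if k odd]. Integrating term-by-term (or equivalently evaluating the antiderivative F(x) = 6*x^7/7 + 7*x^6/6 + x^5/5 - x^4 - 2*x^3 - 3*x^2/2 - x at the endpoints):
  F(1) − F(−1) = -344/105 − (64/105) = -136/35.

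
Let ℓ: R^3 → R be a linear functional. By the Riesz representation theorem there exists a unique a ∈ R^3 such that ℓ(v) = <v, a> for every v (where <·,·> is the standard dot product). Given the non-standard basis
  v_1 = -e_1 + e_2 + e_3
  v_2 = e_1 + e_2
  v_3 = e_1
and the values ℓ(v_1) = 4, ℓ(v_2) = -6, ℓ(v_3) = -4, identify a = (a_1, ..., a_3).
a = (-4, -2, 2)

Write a = (a_1, ..., a_3) in the standard basis. For each basis vector v_i, ℓ(v_i) = <v_i, a> is a linear equation in the a_j's. Collect the n equations into a matrix system V a = ℓ, where row i of V is v_i (expressed in the standard basis). Since V is invertible (lower-triangular with 1s on the diagonal, up to permutation), solve by back-substitution:
  V =
[[-1, 1, 1],
 [1, 1, 0],
 [1, 0, 0]]
  V a = (4, -6, -4)
Solving gives a = (-4, -2, 2).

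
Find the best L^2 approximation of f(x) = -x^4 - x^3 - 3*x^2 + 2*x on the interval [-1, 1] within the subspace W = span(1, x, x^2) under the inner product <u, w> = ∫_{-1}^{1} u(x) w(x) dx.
g(x) = -27*x^2/7 + 7*x/5 + 3/35

The best approximation g ∈ W is the orthogonal projection of f onto W. Writing g = a_0 + a_1 x + a_2 x^2, the coefficients solve the normal equations G · a = b where
  G_{ij} = <φ_i, φ_j> and b_i = <f, φ_i>, with φ_0 = 1, φ_1 = x, φ_2 = x^2.
G =
  [2, 0, 2/3]
  [0, 2/3, 0]
  [2/3, 0, 2/5],
b = (-12/5, 14/15, -52/35).
Solving gives a_0 = 3/35, a_1 = 7/5, a_2 = -27/7, so
  g(x) = -27*x^2/7 + 7*x/5 + 3/35.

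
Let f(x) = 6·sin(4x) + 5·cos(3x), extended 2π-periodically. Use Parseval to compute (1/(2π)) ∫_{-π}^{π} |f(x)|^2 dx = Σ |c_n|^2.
Σ |c_n|^2 = 61/2

Expand |f|^2 and use orthogonality of {sin(nx), cos(mx)} on [-π, π]:
  ∫_{-π}^{π} sin(nx)^2 dx = π, ∫ cos(mx)^2 dx = π, and cross terms integrate to 0.
So ∫_{-π}^{π} f(x)^2 dx = 6^2 · π + 5^2 · π = (36 + 25)π.
Divide by 2π: (36 + 25)/2 = 61/2.
By Parseval, this equals Σ |c_n|^2.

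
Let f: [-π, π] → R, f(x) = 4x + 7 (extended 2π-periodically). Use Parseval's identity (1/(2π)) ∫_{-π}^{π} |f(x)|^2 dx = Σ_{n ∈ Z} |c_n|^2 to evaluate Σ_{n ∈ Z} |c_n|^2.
Σ |c_n|^2 = 16π^2/3 + 49

Expand and integrate term by term over [-π, π]:
  ∫ (4x)^2 dx = 16·(2π^3/3); ∫ 2·4·(7)·x dx = 0 (odd integrand); ∫ 7^2 dx = 49·2π.
So (1/(2π)) ∫_{-π}^{π} (4x + 7)^2 dx = 16π^2/3 + 49 = 16π^2/3 + 49.
Parseval ⇒ Σ |c_n|^2 = 16π^2/3 + 49.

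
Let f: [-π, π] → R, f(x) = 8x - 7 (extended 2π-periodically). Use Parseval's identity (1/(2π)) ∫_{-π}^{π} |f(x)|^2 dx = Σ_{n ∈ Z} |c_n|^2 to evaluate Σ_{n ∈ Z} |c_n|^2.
Σ |c_n|^2 = 64π^2/3 + 49

Expand and integrate term by term over [-π, π]:
  ∫ (8x)^2 dx = 64·(2π^3/3); ∫ 2·8·(-7)·x dx = 0 (odd integrand); ∫ (-7)^2 dx = 49·2π.
So (1/(2π)) ∫_{-π}^{π} (8x - 7)^2 dx = 64π^2/3 + 49 = 64π^2/3 + 49.
Parseval ⇒ Σ |c_n|^2 = 64π^2/3 + 49.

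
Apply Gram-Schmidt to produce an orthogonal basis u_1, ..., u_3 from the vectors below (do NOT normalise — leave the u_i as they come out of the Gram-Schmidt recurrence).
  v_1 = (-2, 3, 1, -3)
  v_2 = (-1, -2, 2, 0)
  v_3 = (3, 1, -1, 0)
Orthogonal basis:
  u_1 = (-2, 3, 1, -3)
  u_2 = (-27/23, -40/23, 48/23, -6/23)
  u_3 = (340/203, 15/203, 185/203, -150/203)

Apply the Gram-Schmidt recurrence
  u_1 = v_1
  u_i = v_i − Σ_{j<i} ((v_i · u_j) / (u_j · u_j)) · u_j.

Step by step this gives:
  u_1 = (-2, 3, 1, -3)
  u_2 = (-27/23, -40/23, 48/23, -6/23)
  u_3 = (340/203, 15/203, 185/203, -150/203)

Orthogonality check:
  u_2 · u_1 = 0 (should be 0)
  u_3 · u_1 = 0 (should be 0)
  u_3 · u_2 = 0 (should be 0)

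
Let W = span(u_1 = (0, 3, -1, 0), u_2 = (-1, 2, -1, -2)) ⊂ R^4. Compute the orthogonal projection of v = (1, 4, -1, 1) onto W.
proj_W(v) = (31/51, 202/51, -19/17, 62/51)

Set up U = [u_1 | ... | u_2] ∈ R^(4×2). The projector onto W = col(U) is P = U (U^T U)^(-1) U^T.
Compute U^T U =
  [10, 7]
  [7, 10],
and U^T v = (13, 6).
Solve U^T U · c = U^T v for the coefficients: c = (88/51, -31/51). The projection is proj_W(v) = U c.
Check: (v - proj_W(v)) · u_1 = 0  (should be 0).
Check: (v - proj_W(v)) · u_2 = 0  (should be 0).
Result: proj_W(v) = (31/51, 202/51, -19/17, 62/51).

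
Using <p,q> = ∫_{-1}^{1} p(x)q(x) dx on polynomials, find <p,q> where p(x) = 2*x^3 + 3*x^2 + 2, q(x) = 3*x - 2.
<p,q> = -48/5

Expand the product: p(x)·q(x) = 6*x^4 + 5*x^3 - 6*x^2 + 6*x - 4.
∫_{-1}^{1} of each monomial x^k gives [2/(k+1) if k even, 0 if k odd]. Integrating term-by-term (or equivalently evaluating the antiderivative F(x) = 6*x^5/5 + 5*x^4/4 - 2*x^3 + 3*x^2 - 4*x at the endpoints):
  F(1) − F(−1) = -11/20 − (181/20) = -48/5.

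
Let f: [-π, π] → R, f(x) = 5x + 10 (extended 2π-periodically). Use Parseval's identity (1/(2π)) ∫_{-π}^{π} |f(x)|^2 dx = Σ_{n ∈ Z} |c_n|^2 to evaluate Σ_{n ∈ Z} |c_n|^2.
Σ |c_n|^2 = 25π^2/3 + 100

Expand and integrate term by term over [-π, π]:
  ∫ (5x)^2 dx = 25·(2π^3/3); ∫ 2·5·(10)·x dx = 0 (odd integrand); ∫ 10^2 dx = 100·2π.
So (1/(2π)) ∫_{-π}^{π} (5x + 10)^2 dx = 25π^2/3 + 100 = 25π^2/3 + 100.
Parseval ⇒ Σ |c_n|^2 = 25π^2/3 + 100.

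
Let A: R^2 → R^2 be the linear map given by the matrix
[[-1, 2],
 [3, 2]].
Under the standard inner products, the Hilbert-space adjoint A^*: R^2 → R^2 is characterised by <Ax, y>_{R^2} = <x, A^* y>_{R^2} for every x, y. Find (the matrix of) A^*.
A^* = A^T =
[[-1, 3],
 [2, 2]]

For real matrices with standard dot products, the defining identity <Ax, y> = <x, A^* y> gives (Ax)^T y = x^T (A^*) y, i.e. x^T A^T y = x^T (A^*) y. Since this holds for all x, y, we must have A^* = A^T. Therefore
A^* =
[[-1, 3],
 [2, 2]].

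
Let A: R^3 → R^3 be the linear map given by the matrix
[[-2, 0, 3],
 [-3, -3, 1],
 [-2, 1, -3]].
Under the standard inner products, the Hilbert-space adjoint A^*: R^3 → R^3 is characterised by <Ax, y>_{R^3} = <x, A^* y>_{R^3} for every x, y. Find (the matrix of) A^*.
A^* = A^T =
[[-2, -3, -2],
 [0, -3, 1],
 [3, 1, -3]]

For real matrices with standard dot products, the defining identity <Ax, y> = <x, A^* y> gives (Ax)^T y = x^T (A^*) y, i.e. x^T A^T y = x^T (A^*) y. Since this holds for all x, y, we must have A^* = A^T. Therefore
A^* =
[[-2, -3, -2],
 [0, -3, 1],
 [3, 1, -3]].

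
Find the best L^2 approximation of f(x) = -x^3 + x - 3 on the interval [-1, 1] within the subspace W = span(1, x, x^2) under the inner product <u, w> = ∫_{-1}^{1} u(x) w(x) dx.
g(x) = 2*x/5 - 3

The best approximation g ∈ W is the orthogonal projection of f onto W. Writing g = a_0 + a_1 x + a_2 x^2, the coefficients solve the normal equations G · a = b where
  G_{ij} = <φ_i, φ_j> and b_i = <f, φ_i>, with φ_0 = 1, φ_1 = x, φ_2 = x^2.
G =
  [2, 0, 2/3]
  [0, 2/3, 0]
  [2/3, 0, 2/5],
b = (-6, 4/15, -2).
Solving gives a_0 = -3, a_1 = 2/5, a_2 = 0, so
  g(x) = 2*x/5 - 3.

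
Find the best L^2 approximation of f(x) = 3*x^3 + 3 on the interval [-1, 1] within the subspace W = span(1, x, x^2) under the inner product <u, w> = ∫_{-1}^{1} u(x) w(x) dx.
g(x) = 9*x/5 + 3

The best approximation g ∈ W is the orthogonal projection of f onto W. Writing g = a_0 + a_1 x + a_2 x^2, the coefficients solve the normal equations G · a = b where
  G_{ij} = <φ_i, φ_j> and b_i = <f, φ_i>, with φ_0 = 1, φ_1 = x, φ_2 = x^2.
G =
  [2, 0, 2/3]
  [0, 2/3, 0]
  [2/3, 0, 2/5],
b = (6, 6/5, 2).
Solving gives a_0 = 3, a_1 = 9/5, a_2 = 0, so
  g(x) = 9*x/5 + 3.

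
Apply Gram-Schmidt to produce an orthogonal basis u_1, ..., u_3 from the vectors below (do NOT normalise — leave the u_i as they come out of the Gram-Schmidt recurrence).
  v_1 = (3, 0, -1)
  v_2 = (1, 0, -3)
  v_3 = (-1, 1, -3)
Orthogonal basis:
  u_1 = (3, 0, -1)
  u_2 = (-4/5, 0, -12/5)
  u_3 = (0, 1, 0)

Apply the Gram-Schmidt recurrence
  u_1 = v_1
  u_i = v_i − Σ_{j<i} ((v_i · u_j) / (u_j · u_j)) · u_j.

Step by step this gives:
  u_1 = (3, 0, -1)
  u_2 = (-4/5, 0, -12/5)
  u_3 = (0, 1, 0)

Orthogonality check:
  u_2 · u_1 = 0 (should be 0)
  u_3 · u_1 = 0 (should be 0)
  u_3 · u_2 = 0 (should be 0)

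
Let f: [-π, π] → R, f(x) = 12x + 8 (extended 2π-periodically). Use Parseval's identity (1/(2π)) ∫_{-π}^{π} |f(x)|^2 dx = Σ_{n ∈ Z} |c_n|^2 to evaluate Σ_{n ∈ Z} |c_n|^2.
Σ |c_n|^2 = 48π^2 + 64

Expand and integrate term by term over [-π, π]:
  ∫ (12x)^2 dx = 144·(2π^3/3); ∫ 2·12·(8)·x dx = 0 (odd integrand); ∫ 8^2 dx = 64·2π.
So (1/(2π)) ∫_{-π}^{π} (12x + 8)^2 dx = 144π^2/3 + 64 = 48π^2 + 64.
Parseval ⇒ Σ |c_n|^2 = 48π^2 + 64.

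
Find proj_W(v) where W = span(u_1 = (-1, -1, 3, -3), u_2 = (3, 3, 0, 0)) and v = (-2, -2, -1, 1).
proj_W(v) = (-2, -2, -1, 1)

Set up U = [u_1 | ... | u_2] ∈ R^(4×2). The projector onto W = col(U) is P = U (U^T U)^(-1) U^T.
Compute U^T U =
  [20, -6]
  [-6, 18],
and U^T v = (-2, -12).
Solve U^T U · c = U^T v for the coefficients: c = (-1/3, -7/9). The projection is proj_W(v) = U c.
Check: (v - proj_W(v)) · u_1 = 0  (should be 0).
Check: (v - proj_W(v)) · u_2 = 0  (should be 0).
Result: proj_W(v) = (-2, -2, -1, 1).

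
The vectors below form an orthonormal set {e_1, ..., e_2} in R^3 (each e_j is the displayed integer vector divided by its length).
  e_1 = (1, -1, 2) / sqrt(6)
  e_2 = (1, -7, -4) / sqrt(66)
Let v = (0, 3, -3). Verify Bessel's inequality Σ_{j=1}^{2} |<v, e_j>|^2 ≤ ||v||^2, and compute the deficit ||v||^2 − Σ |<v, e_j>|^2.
Σ |<v, e_j>|^2 = 162/11; ||v||^2 = 18; deficit = 36/11

Write each e_j = u_j / sqrt(<u_j, u_j>) where u_j is the displayed integer vector. Then <v, e_j> = <v, u_j> / sqrt(<u_j, u_j>), so |<v, e_j>|^2 = <v, u_j>^2 / <u_j, u_j>.
Coefficients: <v, e_1> = -9/sqrt(6), <v, e_2> = -9/sqrt(66).
Square and sum: Σ |<v, e_j>|^2 = 162/11.
Compute ||v||^2 = v·v = 18.
Deficit = 18 − 162/11 = 36/11 ≥ 0, confirming Bessel's inequality. (The deficit equals ||v − Σ <v,e_j> e_j||^2, the squared distance from v to span{e_j}.)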